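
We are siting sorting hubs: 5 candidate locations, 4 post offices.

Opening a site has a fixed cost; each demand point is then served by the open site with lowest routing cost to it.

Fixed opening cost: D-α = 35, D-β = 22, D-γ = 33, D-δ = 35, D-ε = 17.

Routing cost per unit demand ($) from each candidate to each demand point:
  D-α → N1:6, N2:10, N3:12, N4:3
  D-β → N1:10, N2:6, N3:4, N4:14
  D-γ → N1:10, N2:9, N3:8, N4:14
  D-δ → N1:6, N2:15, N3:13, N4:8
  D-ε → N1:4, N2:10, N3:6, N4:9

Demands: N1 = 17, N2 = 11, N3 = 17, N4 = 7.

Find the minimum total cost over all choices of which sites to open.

297

Open {D-α, D-β, D-ε}: assign each demand point to its cheapest open site.
  N1→D-ε 17×4=68, N2→D-β 11×6=66, N3→D-β 17×4=68, N4→D-α 7×3=21
  routing cost 223, fixed 74 → total 297.
Compare {D-β, D-ε}: routing cost 265 + fixed 39 = 304.
Compare {D-α, D-β}: routing cost 257 + fixed 57 = 314.
Compare {D-α, D-β, D-γ, D-ε}: routing cost 223 + fixed 107 = 330.
All other subsets cost ≥ 304. Minimum total cost: 297.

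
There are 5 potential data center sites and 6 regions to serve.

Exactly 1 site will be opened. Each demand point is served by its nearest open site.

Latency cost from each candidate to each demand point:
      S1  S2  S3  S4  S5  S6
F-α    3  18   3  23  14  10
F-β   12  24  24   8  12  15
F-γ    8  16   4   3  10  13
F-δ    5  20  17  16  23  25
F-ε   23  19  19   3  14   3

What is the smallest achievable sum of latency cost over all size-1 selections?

Open {F-γ}.
  S1→F-γ 8, S2→F-γ 16, S3→F-γ 4, S4→F-γ 3, S5→F-γ 10, S6→F-γ 13  ⇒ total 54.
Compare {F-α}: total 71.
Compare {F-ε}: total 81.
No size-1 selection does better; minimum is 54.

54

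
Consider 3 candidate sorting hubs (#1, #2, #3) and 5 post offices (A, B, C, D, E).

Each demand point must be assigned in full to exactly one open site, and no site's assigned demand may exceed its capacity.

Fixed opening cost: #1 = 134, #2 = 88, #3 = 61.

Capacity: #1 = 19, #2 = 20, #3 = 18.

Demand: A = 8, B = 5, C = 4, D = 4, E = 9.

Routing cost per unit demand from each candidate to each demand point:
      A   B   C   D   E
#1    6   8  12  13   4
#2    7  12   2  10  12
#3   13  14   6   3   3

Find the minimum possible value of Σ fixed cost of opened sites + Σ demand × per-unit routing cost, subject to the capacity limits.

312

Open {#2, #3}; cheapest assignment that respects the capacities:
  #2 (cap 20, load 17): A, B, C — cost 8×7 + 5×12 + 4×2 = 124
  #3 (cap 18, load 13): D, E — cost 4×3 + 9×3 = 39
  Shipping 163, fixed 149 → total 312.
  Any other capacity-feasible assignment to {#2, #3} ships for at least 163.
Compare {#1, #3}: its best feasible assignment gives total 346.
Compare {#1, #2}: its best feasible assignment gives total 402.
Every other set of open sites that can feasibly serve all demand totals ≥ 346 even under its best assignment. Minimum: 312.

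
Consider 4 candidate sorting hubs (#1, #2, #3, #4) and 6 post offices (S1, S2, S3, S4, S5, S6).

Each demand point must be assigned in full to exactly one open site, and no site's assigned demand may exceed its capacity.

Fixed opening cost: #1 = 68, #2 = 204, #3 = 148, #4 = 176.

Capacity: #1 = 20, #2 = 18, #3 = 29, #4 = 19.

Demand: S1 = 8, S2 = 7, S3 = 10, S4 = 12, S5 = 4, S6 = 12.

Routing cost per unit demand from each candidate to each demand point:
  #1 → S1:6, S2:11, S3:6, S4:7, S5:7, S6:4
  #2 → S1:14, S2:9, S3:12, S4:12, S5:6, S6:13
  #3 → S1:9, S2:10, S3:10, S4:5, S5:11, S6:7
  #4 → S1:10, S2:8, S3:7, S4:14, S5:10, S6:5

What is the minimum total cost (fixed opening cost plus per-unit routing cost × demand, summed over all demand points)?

718

Open {#1, #3, #4}; cheapest assignment that respects the capacities:
  #1 (cap 20, load 20): S1, S6 — cost 8×6 + 12×4 = 96
  #3 (cap 29, load 16): S4, S5 — cost 12×5 + 4×11 = 104
  #4 (cap 19, load 17): S2, S3 — cost 7×8 + 10×7 = 126
  Shipping 326, fixed 392 → total 718.
  Any other capacity-feasible assignment to {#1, #3, #4} ships for at least 326.
Compare {#1, #2, #3}: its best feasible assignment gives total 759.
Compare {#1, #2, #4}: its best feasible assignment gives total 838.
Every other set of open sites that can feasibly serve all demand totals ≥ 759 even under its best assignment. Minimum: 718.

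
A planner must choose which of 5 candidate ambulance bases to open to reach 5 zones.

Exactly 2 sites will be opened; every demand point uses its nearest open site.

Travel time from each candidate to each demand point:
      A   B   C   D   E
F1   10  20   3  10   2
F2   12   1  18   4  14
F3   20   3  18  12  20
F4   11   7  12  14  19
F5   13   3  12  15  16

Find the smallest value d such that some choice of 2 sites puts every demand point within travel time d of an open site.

Open {F1, F2}.
  Farthest demand point is A at travel time 10 (to F1); all others are ≤ 10.
With {F1, F3} the worst case is 10.
With {F1, F4} the worst case is 10.
No size-2 selection achieves below 10.

10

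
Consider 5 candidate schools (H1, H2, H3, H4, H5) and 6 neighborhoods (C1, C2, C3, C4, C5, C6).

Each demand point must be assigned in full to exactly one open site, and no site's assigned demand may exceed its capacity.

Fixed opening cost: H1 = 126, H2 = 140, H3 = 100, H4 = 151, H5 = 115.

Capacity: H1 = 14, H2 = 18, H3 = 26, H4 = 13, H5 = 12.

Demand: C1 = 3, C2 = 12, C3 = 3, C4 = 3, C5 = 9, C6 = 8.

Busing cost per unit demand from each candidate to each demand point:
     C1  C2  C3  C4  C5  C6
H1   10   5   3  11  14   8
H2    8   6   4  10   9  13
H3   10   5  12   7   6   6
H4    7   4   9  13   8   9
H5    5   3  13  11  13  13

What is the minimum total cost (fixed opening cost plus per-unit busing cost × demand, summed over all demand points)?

440

Open {H3, H5}; cheapest assignment that respects the capacities:
  H3 (cap 26, load 26): C1, C3, C4, C5, C6 — cost 3×10 + 3×12 + 3×7 + 9×6 + 8×6 = 189
  H5 (cap 12, load 12): C2 — cost 12×3 = 36
  Shipping 225, fixed 215 → total 440.
  Any other capacity-feasible assignment to {H3, H5} ships for at least 225.
Compare {H1, H3}: its best feasible assignment gives total 464.
Compare {H2, H3}: its best feasible assignment gives total 471.
Every other set of open sites that can feasibly serve all demand totals ≥ 464 even under its best assignment. Minimum: 440.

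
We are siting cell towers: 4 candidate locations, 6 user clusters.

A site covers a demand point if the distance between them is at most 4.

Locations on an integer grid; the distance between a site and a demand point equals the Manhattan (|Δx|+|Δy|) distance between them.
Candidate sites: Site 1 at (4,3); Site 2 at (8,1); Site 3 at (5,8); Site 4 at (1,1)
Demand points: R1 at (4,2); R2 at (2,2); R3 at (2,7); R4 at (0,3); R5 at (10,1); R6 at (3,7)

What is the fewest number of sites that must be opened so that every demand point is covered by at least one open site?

3

Coverage sets (demand points within 4 of each site):
  Site 1: {R1, R2, R4}
  Site 2: {R5}
  Site 3: {R3, R6}
  Site 4: {R1, R2, R4}
No 2 sites suffice: every size-2 union leaves at least one demand point uncovered.
But {Site 1, Site 2, Site 3} covers everything, so the minimum is 3.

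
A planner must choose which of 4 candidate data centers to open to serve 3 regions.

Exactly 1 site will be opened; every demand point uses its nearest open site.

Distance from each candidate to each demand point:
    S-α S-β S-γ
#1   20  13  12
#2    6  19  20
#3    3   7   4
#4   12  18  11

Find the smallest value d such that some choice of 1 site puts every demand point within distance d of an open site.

7

Open {#3}.
  Farthest demand point is S-β at distance 7 (to #3); all others are ≤ 7.
With {#4} the worst case is 18.
With {#1} the worst case is 20.
No size-1 selection achieves below 7.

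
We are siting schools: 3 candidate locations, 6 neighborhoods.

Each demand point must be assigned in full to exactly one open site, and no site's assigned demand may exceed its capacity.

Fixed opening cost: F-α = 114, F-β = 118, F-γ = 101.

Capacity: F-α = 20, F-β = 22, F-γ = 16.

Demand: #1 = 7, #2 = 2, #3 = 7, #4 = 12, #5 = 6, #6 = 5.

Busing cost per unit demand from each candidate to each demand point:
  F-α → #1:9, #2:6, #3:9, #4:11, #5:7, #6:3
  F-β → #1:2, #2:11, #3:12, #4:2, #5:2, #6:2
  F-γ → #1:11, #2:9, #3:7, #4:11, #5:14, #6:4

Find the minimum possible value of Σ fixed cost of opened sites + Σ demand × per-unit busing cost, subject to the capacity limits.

Open {F-α, F-β}; cheapest assignment that respects the capacities:
  F-α (cap 20, load 20): #2, #3, #5, #6 — cost 2×6 + 7×9 + 6×7 + 5×3 = 132
  F-β (cap 22, load 19): #1, #4 — cost 7×2 + 12×2 = 38
  Shipping 170, fixed 232 → total 402.
  Any other capacity-feasible assignment to {F-α, F-β} ships for at least 170.
Compare {F-α, F-β, F-γ}: its best feasible assignment gives total 489.
Every other set of open sites that can feasibly serve all demand totals ≥ 489 even under its best assignment. Minimum: 402.

402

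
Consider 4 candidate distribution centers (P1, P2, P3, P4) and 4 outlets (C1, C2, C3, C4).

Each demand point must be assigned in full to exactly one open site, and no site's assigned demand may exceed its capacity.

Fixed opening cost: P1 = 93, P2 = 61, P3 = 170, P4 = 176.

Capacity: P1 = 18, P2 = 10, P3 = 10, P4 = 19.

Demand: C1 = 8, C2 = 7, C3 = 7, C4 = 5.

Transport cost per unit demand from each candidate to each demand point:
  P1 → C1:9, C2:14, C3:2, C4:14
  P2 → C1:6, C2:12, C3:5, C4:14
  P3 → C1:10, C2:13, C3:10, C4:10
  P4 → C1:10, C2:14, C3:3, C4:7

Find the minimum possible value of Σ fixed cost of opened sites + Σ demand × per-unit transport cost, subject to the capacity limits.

Open {P2, P4}; cheapest assignment that respects the capacities:
  P2 (cap 10, load 8): C1 — cost 8×6 = 48
  P4 (cap 19, load 19): C2, C3, C4 — cost 7×14 + 7×3 + 5×7 = 154
  Shipping 202, fixed 237 → total 439.
  Any other capacity-feasible assignment to {P2, P4} ships for at least 202.
Compare {P1, P4}: its best feasible assignment gives total 488.
Compare {P1, P2, P4}: its best feasible assignment gives total 525.
Every other set of open sites that can feasibly serve all demand totals ≥ 488 even under its best assignment. Minimum: 439.

439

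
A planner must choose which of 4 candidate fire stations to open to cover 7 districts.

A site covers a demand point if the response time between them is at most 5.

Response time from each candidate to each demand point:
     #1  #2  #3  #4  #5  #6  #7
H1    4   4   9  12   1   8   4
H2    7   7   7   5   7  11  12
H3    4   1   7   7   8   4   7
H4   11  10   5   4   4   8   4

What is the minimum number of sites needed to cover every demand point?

Coverage sets (demand points within 5 of each site):
  H1: {#1, #2, #5, #7}
  H2: {#4}
  H3: {#1, #2, #6}
  H4: {#3, #4, #5, #7}
No single site covers all 7 demand points.
But {H3, H4} covers everything, so the minimum is 2.

2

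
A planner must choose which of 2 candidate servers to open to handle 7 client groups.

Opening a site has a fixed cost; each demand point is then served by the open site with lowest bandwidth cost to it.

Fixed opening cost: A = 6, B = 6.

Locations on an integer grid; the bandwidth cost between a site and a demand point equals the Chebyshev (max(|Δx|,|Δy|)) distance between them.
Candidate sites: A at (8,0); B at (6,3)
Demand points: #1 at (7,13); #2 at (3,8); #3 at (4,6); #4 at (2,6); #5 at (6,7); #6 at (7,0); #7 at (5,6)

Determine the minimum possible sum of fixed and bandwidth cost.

Open {B}: assign each demand point to its cheapest open site.
  #1→B 10, #2→B 5, #3→B 3, #4→B 4, #5→B 4, #6→B 3, #7→B 3
  bandwidth cost 32, fixed 6 → total 38.
Compare {A, B}: bandwidth cost 30 + fixed 12 = 42.
Compare {A}: bandwidth cost 47 + fixed 6 = 53.

38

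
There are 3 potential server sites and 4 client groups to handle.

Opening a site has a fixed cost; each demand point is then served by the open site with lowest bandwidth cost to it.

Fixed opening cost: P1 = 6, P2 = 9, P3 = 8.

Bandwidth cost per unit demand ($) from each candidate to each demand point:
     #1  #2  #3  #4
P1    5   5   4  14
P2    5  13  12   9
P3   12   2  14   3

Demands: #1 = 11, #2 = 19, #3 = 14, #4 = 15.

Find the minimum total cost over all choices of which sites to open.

208

Open {P1, P3}: assign each demand point to its cheapest open site.
  #1→P1 11×5=55, #2→P3 19×2=38, #3→P1 14×4=56, #4→P3 15×3=45
  bandwidth cost 194, fixed 14 → total 208.
Compare {P1, P2, P3}: bandwidth cost 194 + fixed 23 = 217.
Compare {P2, P3}: bandwidth cost 306 + fixed 17 = 323.
Compare {P1, P2}: bandwidth cost 341 + fixed 15 = 356.
All other subsets cost ≥ 217. Minimum total cost: 208.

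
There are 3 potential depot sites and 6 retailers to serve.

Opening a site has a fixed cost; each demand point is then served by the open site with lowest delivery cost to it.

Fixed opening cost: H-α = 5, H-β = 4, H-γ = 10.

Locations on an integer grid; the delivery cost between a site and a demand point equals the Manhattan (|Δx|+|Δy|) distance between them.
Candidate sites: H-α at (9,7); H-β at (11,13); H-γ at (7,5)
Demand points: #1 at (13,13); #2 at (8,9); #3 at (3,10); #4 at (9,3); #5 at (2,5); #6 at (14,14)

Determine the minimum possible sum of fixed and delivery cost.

40

Open {H-α, H-β}: assign each demand point to its cheapest open site.
  #1→H-β 2, #2→H-α 3, #3→H-α 9, #4→H-α 4, #5→H-α 9, #6→H-β 4
  delivery cost 31, fixed 9 → total 40.
Compare {H-β, H-γ}: delivery cost 29 + fixed 14 = 43.
Compare {H-α, H-β, H-γ}: delivery cost 27 + fixed 19 = 46.
Compare {H-α}: delivery cost 47 + fixed 5 = 52.
All other subsets cost ≥ 43. Minimum total cost: 40.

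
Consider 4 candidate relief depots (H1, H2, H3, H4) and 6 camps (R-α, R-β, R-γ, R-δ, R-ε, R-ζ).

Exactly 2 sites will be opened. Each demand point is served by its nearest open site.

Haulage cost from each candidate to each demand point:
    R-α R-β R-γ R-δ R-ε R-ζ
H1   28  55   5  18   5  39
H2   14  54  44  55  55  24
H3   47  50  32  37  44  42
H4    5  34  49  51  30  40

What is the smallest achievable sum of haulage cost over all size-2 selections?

106

Open {H1, H4}.
  R-α→H4 5, R-β→H4 34, R-γ→H1 5, R-δ→H1 18, R-ε→H1 5, R-ζ→H1 39  ⇒ total 106.
Compare {H1, H2}: total 120.
Compare {H1, H3}: total 145.
No size-2 selection does better; minimum is 106.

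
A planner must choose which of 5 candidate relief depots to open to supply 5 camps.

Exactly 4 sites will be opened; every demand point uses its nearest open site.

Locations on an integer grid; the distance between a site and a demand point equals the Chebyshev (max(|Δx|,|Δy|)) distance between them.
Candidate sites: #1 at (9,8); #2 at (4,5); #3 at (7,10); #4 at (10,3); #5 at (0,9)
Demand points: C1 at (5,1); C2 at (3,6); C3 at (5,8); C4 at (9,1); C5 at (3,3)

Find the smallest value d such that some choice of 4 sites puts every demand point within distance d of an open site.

Open {#1, #2, #3, #4}.
  Farthest demand point is C1 at distance 4 (to #2); all others are ≤ 4.
With {#1, #2, #4, #5} the worst case is 4.
With {#2, #3, #4, #5} the worst case is 4.
No size-4 selection achieves below 4.

4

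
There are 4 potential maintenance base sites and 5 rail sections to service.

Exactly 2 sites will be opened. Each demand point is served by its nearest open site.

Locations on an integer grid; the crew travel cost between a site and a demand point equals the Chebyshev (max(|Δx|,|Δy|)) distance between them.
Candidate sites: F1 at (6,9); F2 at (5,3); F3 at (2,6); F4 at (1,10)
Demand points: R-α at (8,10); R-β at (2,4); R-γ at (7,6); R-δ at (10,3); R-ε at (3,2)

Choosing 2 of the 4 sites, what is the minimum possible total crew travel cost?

15

Open {F1, F2}.
  R-α→F1 2, R-β→F2 3, R-γ→F1 3, R-δ→F2 5, R-ε→F2 2  ⇒ total 15.
Compare {F1, F3}: total 17.
Compare {F2, F3}: total 18.
No size-2 selection does better; minimum is 15.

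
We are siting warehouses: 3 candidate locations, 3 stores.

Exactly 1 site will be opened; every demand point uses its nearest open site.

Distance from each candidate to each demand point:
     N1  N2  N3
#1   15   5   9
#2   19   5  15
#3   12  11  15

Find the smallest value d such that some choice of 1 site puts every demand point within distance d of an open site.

Open {#1}.
  Farthest demand point is N1 at distance 15 (to #1); all others are ≤ 15.
With {#3} the worst case is 15.
With {#2} the worst case is 19.
No size-1 selection achieves below 15.

15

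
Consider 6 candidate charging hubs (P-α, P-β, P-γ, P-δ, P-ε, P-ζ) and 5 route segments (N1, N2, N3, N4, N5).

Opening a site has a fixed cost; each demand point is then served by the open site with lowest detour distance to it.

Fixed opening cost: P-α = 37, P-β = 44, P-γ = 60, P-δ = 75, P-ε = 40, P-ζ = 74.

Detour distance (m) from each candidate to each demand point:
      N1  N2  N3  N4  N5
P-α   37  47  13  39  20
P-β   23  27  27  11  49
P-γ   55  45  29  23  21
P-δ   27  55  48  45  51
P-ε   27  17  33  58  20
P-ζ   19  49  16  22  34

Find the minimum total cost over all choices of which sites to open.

175

Open {P-α, P-β}: assign each demand point to its cheapest open site.
  N1→P-β 23, N2→P-β 27, N3→P-α 13, N4→P-β 11, N5→P-α 20
  detour distance 94, fixed 81 → total 175.
Compare {P-β}: detour distance 137 + fixed 44 = 181.
Compare {P-β, P-ε}: detour distance 98 + fixed 84 = 182.
Compare {P-α}: detour distance 156 + fixed 37 = 193.
All other subsets cost ≥ 181. Minimum total cost: 175.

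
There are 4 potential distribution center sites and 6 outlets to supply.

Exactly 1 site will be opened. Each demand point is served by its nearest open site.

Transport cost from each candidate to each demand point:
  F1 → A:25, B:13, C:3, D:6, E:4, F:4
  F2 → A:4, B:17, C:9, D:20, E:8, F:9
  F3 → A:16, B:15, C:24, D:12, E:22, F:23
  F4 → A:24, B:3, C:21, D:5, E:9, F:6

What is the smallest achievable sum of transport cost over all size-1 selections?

55

Open {F1}.
  A→F1 25, B→F1 13, C→F1 3, D→F1 6, E→F1 4, F→F1 4  ⇒ total 55.
Compare {F2}: total 67.
Compare {F4}: total 68.
No size-1 selection does better; minimum is 55.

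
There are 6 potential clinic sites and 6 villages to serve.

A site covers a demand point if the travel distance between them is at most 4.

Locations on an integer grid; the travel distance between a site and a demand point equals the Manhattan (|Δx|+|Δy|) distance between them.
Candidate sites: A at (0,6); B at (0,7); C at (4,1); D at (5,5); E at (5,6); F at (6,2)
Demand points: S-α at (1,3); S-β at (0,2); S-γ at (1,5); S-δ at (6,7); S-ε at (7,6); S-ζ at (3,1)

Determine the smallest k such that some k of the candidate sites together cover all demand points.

Coverage sets (demand points within 4 of each site):
  A: {S-α, S-β, S-γ}
  B: {S-γ}
  C: {S-ζ}
  D: {S-γ, S-δ, S-ε}
  E: {S-δ, S-ε}
  F: {S-ζ}
No 2 sites suffice: every size-2 union leaves at least one demand point uncovered.
But {A, C, D} covers everything, so the minimum is 3.

3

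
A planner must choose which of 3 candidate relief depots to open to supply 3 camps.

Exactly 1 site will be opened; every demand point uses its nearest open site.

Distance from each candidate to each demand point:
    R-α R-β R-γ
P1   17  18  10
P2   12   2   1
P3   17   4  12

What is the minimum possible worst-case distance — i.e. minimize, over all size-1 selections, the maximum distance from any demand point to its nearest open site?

12

Open {P2}.
  Farthest demand point is R-α at distance 12 (to P2); all others are ≤ 12.
With {P3} the worst case is 17.
With {P1} the worst case is 18.
No size-1 selection achieves below 12.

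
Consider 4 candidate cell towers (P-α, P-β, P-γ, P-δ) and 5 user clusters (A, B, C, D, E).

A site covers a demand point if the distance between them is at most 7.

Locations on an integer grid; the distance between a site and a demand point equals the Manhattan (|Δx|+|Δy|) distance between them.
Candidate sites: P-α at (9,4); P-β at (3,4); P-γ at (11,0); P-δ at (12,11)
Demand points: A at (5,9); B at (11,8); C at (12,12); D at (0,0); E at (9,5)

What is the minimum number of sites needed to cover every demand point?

Coverage sets (demand points within 7 of each site):
  P-α: {B, E}
  P-β: {A, D, E}
  P-γ: {E}
  P-δ: {B, C}
No single site covers all 5 demand points.
But {P-β, P-δ} covers everything, so the minimum is 2.

2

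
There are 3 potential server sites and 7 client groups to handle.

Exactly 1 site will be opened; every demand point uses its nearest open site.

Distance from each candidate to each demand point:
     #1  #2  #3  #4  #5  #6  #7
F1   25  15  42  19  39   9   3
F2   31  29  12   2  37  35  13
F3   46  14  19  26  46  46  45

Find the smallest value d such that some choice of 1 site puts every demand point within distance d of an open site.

37

Open {F2}.
  Farthest demand point is #5 at distance 37 (to F2); all others are ≤ 37.
With {F1} the worst case is 42.
With {F3} the worst case is 46.
No size-1 selection achieves below 37.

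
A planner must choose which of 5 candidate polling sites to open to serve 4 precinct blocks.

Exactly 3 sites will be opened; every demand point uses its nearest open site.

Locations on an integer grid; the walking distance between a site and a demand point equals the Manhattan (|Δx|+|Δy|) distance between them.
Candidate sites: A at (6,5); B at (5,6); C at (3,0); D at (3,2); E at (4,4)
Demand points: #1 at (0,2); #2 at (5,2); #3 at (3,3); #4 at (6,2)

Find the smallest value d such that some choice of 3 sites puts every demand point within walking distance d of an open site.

3

Open {A, B, D}.
  Farthest demand point is #1 at walking distance 3 (to D); all others are ≤ 3.
With {A, C, D} the worst case is 3.
With {A, D, E} the worst case is 3.
No size-3 selection achieves below 3.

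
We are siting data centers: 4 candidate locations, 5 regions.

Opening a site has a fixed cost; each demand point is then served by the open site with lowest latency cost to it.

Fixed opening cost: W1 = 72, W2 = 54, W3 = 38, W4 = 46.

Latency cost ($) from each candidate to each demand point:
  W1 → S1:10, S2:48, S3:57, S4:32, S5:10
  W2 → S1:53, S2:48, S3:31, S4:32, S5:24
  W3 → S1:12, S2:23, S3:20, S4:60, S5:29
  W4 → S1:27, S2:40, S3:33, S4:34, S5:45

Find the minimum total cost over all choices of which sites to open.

Open {W3}: assign each demand point to its cheapest open site.
  S1→W3 12, S2→W3 23, S3→W3 20, S4→W3 60, S5→W3 29
  latency cost 144, fixed 38 → total 182.
Compare {W3, W4}: latency cost 118 + fixed 84 = 202.
Compare {W2, W3}: latency cost 111 + fixed 92 = 203.
Compare {W1, W3}: latency cost 95 + fixed 110 = 205.
All other subsets cost ≥ 202. Minimum total cost: 182.

182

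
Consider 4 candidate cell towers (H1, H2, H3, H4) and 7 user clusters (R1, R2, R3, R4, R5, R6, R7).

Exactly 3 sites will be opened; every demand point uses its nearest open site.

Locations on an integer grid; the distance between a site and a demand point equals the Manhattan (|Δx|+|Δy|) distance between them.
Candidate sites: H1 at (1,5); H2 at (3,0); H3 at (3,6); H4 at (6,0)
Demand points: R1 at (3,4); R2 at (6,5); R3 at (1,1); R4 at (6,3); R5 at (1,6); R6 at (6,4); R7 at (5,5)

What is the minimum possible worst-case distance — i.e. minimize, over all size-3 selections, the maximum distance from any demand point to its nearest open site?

Open {H1, H3, H4}.
  Farthest demand point is R2 at distance 4 (to H3); all others are ≤ 4.
With {H2, H3, H4} the worst case is 4.
With {H1, H2, H4} the worst case is 5.
No size-3 selection achieves below 4.

4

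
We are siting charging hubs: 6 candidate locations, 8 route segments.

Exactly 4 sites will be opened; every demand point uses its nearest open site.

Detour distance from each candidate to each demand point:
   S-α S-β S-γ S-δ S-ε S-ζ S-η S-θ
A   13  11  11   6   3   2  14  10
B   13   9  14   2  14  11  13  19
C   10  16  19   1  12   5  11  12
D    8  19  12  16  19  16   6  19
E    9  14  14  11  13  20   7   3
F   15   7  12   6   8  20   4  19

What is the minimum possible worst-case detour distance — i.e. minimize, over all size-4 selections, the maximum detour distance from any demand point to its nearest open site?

11

Open {A, B, C, D}.
  Farthest demand point is S-γ at detour distance 11 (to A); all others are ≤ 11.
With {A, B, C, E} the worst case is 11.
With {A, B, C, F} the worst case is 11.
No size-4 selection achieves below 11.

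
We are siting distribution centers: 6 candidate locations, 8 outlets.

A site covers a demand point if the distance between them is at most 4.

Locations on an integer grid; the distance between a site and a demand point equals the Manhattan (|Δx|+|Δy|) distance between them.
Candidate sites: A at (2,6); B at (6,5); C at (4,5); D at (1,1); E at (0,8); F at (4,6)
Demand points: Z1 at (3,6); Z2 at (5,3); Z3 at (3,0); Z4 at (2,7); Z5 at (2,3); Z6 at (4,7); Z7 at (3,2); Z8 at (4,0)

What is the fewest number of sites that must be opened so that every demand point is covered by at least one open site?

2

Coverage sets (demand points within 4 of each site):
  A: {Z1, Z4, Z5, Z6}
  B: {Z1, Z2, Z6}
  C: {Z1, Z2, Z4, Z5, Z6, Z7}
  D: {Z3, Z5, Z7, Z8}
  E: {Z4}
  F: {Z1, Z2, Z4, Z6}
No single site covers all 8 demand points.
But {C, D} covers everything, so the minimum is 2.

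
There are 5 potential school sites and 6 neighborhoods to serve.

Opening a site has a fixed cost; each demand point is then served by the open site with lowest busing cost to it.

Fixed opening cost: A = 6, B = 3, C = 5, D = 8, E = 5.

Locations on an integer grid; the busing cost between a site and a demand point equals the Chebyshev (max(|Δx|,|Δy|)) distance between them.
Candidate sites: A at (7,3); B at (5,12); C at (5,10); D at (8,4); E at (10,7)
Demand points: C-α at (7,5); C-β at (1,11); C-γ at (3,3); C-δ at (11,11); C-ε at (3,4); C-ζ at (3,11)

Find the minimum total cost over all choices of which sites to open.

31

Open {A, B}: assign each demand point to its cheapest open site.
  C-α→A 2, C-β→B 4, C-γ→A 4, C-δ→B 6, C-ε→A 4, C-ζ→B 2
  busing cost 22, fixed 9 → total 31.
Compare {A, C}: busing cost 22 + fixed 11 = 33.
Compare {B, D}: busing cost 23 + fixed 11 = 34.
Compare {A, B, E}: busing cost 20 + fixed 14 = 34.
All other subsets cost ≥ 33. Minimum total cost: 31.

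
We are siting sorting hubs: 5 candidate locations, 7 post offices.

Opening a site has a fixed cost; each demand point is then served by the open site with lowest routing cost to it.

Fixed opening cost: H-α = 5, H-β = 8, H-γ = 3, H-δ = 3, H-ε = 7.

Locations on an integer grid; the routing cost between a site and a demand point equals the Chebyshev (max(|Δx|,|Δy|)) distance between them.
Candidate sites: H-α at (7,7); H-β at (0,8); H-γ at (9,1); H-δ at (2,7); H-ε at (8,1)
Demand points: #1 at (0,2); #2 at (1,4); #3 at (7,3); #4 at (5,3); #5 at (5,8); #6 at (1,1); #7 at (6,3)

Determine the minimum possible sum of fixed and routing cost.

32

Open {H-γ, H-δ}: assign each demand point to its cheapest open site.
  #1→H-δ 5, #2→H-δ 3, #3→H-γ 2, #4→H-γ 4, #5→H-δ 3, #6→H-δ 6, #7→H-γ 3
  routing cost 26, fixed 6 → total 32.
Compare {H-δ}: routing cost 30 + fixed 3 = 33.
Compare {H-δ, H-ε}: routing cost 24 + fixed 10 = 34.
Compare {H-α, H-δ}: routing cost 28 + fixed 8 = 36.
All other subsets cost ≥ 33. Minimum total cost: 32.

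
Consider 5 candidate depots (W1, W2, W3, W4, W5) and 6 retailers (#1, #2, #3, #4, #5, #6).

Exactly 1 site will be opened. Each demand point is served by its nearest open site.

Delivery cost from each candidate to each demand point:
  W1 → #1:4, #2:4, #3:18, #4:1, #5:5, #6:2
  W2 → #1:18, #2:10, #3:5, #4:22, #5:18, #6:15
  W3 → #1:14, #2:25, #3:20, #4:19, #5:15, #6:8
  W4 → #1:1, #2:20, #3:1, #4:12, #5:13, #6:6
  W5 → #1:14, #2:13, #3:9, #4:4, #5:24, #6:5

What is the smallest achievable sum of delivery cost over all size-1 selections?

Open {W1}.
  #1→W1 4, #2→W1 4, #3→W1 18, #4→W1 1, #5→W1 5, #6→W1 2  ⇒ total 34.
Compare {W4}: total 53.
Compare {W5}: total 69.
No size-1 selection does better; minimum is 34.

34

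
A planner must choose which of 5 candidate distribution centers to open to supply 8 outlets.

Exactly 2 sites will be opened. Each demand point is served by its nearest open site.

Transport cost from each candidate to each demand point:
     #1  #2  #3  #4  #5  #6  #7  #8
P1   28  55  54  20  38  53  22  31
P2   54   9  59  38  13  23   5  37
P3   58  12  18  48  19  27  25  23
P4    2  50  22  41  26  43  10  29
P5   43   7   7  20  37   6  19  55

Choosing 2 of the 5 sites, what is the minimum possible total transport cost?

107

Open {P4, P5}.
  #1→P4 2, #2→P5 7, #3→P5 7, #4→P5 20, #5→P4 26, #6→P5 6, #7→P4 10, #8→P4 29  ⇒ total 107.
Compare {P2, P5}: total 138.
Compare {P2, P4}: total 141.
No size-2 selection does better; minimum is 107.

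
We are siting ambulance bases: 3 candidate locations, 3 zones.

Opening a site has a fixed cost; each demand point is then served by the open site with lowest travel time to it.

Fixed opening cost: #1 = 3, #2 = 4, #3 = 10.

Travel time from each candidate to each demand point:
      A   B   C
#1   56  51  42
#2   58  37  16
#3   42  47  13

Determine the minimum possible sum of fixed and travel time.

Open {#2, #3}: assign each demand point to its cheapest open site.
  A→#3 42, B→#2 37, C→#3 13
  travel time 92, fixed 14 → total 106.
Compare {#1, #2, #3}: travel time 92 + fixed 17 = 109.
Compare {#3}: travel time 102 + fixed 10 = 112.
Compare {#2}: travel time 111 + fixed 4 = 115.
All other subsets cost ≥ 109. Minimum total cost: 106.

106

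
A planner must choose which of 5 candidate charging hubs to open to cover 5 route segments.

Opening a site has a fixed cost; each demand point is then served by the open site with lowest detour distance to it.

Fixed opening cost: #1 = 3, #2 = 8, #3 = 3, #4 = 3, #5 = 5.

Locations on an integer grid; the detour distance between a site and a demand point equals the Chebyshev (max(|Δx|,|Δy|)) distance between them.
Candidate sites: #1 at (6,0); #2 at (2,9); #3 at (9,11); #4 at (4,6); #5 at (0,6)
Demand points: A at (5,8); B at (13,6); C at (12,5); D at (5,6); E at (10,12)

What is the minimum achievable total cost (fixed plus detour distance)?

Open {#3, #4}: assign each demand point to its cheapest open site.
  A→#4 2, B→#3 5, C→#3 6, D→#4 1, E→#3 1
  detour distance 15, fixed 6 → total 21.
Compare {#3}: detour distance 21 + fixed 3 = 24.
Compare {#1, #3, #4}: detour distance 15 + fixed 9 = 24.
Compare {#3, #4, #5}: detour distance 15 + fixed 11 = 26.
All other subsets cost ≥ 24. Minimum total cost: 21.

21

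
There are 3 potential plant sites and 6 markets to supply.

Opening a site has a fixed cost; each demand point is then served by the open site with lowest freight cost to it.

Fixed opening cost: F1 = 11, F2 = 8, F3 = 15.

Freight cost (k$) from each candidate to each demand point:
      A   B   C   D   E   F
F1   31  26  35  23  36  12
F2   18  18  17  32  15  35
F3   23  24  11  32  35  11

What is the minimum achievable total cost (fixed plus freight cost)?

Open {F1, F2}: assign each demand point to its cheapest open site.
  A→F2 18, B→F2 18, C→F2 17, D→F1 23, E→F2 15, F→F1 12
  freight cost 103, fixed 19 → total 122.
Compare {F2, F3}: freight cost 105 + fixed 23 = 128.
Compare {F1, F2, F3}: freight cost 96 + fixed 34 = 130.
Compare {F2}: freight cost 135 + fixed 8 = 143.
All other subsets cost ≥ 128. Minimum total cost: 122.

122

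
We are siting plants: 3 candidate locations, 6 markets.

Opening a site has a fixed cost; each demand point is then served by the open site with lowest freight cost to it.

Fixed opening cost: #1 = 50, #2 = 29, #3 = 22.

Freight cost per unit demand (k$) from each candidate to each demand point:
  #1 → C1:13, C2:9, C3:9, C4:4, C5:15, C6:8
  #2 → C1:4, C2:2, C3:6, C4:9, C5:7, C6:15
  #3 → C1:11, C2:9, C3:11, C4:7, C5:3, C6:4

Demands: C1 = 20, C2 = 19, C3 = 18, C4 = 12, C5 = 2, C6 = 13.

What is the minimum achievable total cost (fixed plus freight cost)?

Open {#2, #3}: assign each demand point to its cheapest open site.
  C1→#2 20×4=80, C2→#2 19×2=38, C3→#2 18×6=108, C4→#3 12×7=84, C5→#3 2×3=6, C6→#3 13×4=52
  freight cost 368, fixed 51 → total 419.
Compare {#1, #2, #3}: freight cost 332 + fixed 101 = 433.
Compare {#1, #2}: freight cost 392 + fixed 79 = 471.
Compare {#2}: freight cost 543 + fixed 29 = 572.
All other subsets cost ≥ 433. Minimum total cost: 419.

419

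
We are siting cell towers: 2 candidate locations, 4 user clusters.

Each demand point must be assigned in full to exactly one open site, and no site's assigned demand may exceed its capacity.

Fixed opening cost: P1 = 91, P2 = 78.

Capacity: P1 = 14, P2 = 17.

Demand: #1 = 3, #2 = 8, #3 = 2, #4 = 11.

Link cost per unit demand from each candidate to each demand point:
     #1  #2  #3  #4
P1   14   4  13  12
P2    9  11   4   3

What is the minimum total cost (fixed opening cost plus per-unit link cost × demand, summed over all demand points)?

269

Open {P1, P2}; cheapest assignment that respects the capacities:
  P1 (cap 14, load 8): #2 — cost 8×4 = 32
  P2 (cap 17, load 16): #1, #3, #4 — cost 3×9 + 2×4 + 11×3 = 68
  Shipping 100, fixed 169 → total 269.
  Any other capacity-feasible assignment to {P1, P2} ships for at least 100.
Total demand is 24 and no other set of sites has combined capacity ≥ 24, so {P1, P2} is the only feasible choice of open sites. Minimum: 269.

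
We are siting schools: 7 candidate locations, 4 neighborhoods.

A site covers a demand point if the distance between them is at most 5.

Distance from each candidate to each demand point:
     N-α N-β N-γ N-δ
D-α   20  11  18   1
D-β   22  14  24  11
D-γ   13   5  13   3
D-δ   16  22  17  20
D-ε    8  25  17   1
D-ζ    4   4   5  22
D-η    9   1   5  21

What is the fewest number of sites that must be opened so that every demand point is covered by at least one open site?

2

Coverage sets (demand points within 5 of each site):
  D-α: {N-δ}
  D-β: {}
  D-γ: {N-β, N-δ}
  D-δ: {}
  D-ε: {N-δ}
  D-ζ: {N-α, N-β, N-γ}
  D-η: {N-β, N-γ}
No single site covers all 4 demand points.
But {D-α, D-ζ} covers everything, so the minimum is 2.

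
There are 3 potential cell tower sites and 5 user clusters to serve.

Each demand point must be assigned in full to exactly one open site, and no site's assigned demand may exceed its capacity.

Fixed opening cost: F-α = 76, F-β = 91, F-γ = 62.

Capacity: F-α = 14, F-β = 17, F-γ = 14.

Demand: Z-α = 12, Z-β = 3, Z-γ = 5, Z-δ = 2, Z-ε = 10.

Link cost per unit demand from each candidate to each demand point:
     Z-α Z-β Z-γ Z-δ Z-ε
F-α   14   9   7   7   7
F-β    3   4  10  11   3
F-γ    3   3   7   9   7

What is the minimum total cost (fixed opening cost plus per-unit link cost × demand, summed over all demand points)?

356

Open {F-α, F-β, F-γ}; cheapest assignment that respects the capacities:
  F-α (cap 14, load 7): Z-γ, Z-δ — cost 5×7 + 2×7 = 49
  F-β (cap 17, load 13): Z-β, Z-ε — cost 3×4 + 10×3 = 42
  F-γ (cap 14, load 12): Z-α — cost 12×3 = 36
  Shipping 127, fixed 229 → total 356.
  Any other capacity-feasible assignment to {F-α, F-β, F-γ} ships for at least 127.
Total demand is 32 and no other set of sites has combined capacity ≥ 32, so {F-α, F-β, F-γ} is the only feasible choice of open sites. Minimum: 356.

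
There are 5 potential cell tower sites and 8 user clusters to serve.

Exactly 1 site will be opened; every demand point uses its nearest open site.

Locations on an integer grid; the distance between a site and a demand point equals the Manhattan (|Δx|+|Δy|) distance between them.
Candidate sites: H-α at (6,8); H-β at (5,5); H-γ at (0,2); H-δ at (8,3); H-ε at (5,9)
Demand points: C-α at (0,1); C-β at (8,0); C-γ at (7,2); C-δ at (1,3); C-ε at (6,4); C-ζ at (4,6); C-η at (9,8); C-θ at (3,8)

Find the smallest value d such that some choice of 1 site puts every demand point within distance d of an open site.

Open {H-β}.
  Farthest demand point is C-α at distance 9 (to H-β); all others are ≤ 9.
With {H-δ} the worst case is 10.
With {H-α} the worst case is 13.
No size-1 selection achieves below 9.

9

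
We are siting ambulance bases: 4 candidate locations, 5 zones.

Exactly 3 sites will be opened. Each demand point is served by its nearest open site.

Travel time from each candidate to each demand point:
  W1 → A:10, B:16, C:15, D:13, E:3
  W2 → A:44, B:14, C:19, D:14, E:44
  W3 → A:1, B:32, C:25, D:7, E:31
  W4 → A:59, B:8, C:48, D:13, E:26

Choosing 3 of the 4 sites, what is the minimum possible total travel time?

Open {W1, W3, W4}.
  A→W3 1, B→W4 8, C→W1 15, D→W3 7, E→W1 3  ⇒ total 34.
Compare {W1, W2, W3}: total 40.
Compare {W1, W2, W4}: total 49.
No size-3 selection does better; minimum is 34.

34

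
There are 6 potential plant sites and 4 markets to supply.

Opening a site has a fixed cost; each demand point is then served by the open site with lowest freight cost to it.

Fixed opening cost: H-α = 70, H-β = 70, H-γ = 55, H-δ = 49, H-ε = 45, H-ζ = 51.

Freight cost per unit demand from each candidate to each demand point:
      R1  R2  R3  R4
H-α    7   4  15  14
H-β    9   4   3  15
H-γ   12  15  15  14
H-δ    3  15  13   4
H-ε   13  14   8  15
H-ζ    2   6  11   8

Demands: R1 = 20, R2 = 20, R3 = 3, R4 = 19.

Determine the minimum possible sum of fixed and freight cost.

Open {H-β, H-δ}: assign each demand point to its cheapest open site.
  R1→H-δ 20×3=60, R2→H-β 20×4=80, R3→H-β 3×3=9, R4→H-δ 19×4=76
  freight cost 225, fixed 119 → total 344.
Compare {H-δ, H-ζ}: freight cost 269 + fixed 100 = 369.
Compare {H-α, H-δ}: freight cost 255 + fixed 119 = 374.
Compare {H-β, H-δ, H-ζ}: freight cost 205 + fixed 170 = 375.
All other subsets cost ≥ 369. Minimum total cost: 344.

344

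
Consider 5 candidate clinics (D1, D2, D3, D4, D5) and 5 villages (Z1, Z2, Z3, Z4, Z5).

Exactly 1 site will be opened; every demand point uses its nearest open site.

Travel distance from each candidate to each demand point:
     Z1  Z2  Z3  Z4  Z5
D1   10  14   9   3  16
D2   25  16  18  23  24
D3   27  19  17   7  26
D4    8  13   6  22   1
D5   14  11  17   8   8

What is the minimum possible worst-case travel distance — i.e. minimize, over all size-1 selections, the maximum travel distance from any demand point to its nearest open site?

16

Open {D1}.
  Farthest demand point is Z5 at travel distance 16 (to D1); all others are ≤ 16.
With {D5} the worst case is 17.
With {D4} the worst case is 22.
No size-1 selection achieves below 16.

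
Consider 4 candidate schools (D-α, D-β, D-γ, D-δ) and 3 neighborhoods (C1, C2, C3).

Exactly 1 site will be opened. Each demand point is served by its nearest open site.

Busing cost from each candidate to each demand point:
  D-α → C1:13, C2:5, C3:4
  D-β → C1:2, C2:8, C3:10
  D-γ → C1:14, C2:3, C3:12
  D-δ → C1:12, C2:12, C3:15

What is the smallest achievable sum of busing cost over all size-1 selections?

Open {D-β}.
  C1→D-β 2, C2→D-β 8, C3→D-β 10  ⇒ total 20.
Compare {D-α}: total 22.
Compare {D-γ}: total 29.
No size-1 selection does better; minimum is 20.

20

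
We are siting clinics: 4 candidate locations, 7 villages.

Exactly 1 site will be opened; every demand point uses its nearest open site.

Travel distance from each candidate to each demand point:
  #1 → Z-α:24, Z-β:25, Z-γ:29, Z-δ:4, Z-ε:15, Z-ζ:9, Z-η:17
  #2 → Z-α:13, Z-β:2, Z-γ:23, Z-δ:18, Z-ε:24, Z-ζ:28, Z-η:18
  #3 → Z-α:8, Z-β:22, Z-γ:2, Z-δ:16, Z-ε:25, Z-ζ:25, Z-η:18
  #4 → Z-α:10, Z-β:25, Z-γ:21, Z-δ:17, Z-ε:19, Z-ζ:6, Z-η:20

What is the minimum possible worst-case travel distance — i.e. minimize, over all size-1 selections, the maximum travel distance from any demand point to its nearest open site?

25

Open {#3}.
  Farthest demand point is Z-ε at travel distance 25 (to #3); all others are ≤ 25.
With {#4} the worst case is 25.
With {#2} the worst case is 28.
No size-1 selection achieves below 25.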